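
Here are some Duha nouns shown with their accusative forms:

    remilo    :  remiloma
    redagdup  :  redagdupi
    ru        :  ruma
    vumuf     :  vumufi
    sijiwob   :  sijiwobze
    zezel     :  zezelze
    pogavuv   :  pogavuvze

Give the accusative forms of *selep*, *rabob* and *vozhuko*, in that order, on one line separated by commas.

selepi, rabobze, vozhukoma

The pattern is voicing of the final sound: -i when the stem ends in a voiceless consonant (*redagdup*, *vumuf*); -ze when the stem ends in a voiced consonant (*sijiwob*, *zezel*, *pogavuv*); -ma when the stem ends in a vowel (*remilo*, *ru*).
*selep*: final sound = /p/, a voiceless consonant → -i → *selepi*.
*rabob* — final sound /b/ (a voiced consonant) → -ze → *rabobze*.
The final sound of *vozhuko* is /o/, which is a vowel, so the suffix is -ma, giving *vozhukoma*.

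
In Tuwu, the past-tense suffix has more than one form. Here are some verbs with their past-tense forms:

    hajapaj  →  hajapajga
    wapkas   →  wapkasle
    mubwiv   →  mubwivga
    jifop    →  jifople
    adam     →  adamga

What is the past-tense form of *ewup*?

The pattern is voicing of the final consonant: -le when the stem ends in a voiceless consonant (*wapkas*, *jifop*); -ga when the stem ends in a voiced consonant (*hajapaj*, *mubwiv*, *adam*).
*ewup*: final consonant = /p/, voiceless → -le → *ewuple*.

ewuple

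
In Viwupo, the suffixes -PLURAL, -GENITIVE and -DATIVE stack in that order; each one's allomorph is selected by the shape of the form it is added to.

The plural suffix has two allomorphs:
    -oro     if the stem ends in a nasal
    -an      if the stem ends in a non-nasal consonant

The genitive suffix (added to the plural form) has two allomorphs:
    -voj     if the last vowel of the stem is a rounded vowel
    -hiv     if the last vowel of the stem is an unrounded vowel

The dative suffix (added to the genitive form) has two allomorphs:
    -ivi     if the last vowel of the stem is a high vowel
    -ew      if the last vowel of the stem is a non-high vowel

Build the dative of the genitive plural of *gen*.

The final consonant of *gen* is /n/, which is a nasal, so the plural suffix is -oro, giving *genoro*.
The last vowel of the plural form *genoro* is /o/, which is a rounded vowel, so the genitive suffix is -voj, giving *genorovoj*.
The last vowel of the genitive form *genorovoj* is /o/, which is a non-high vowel, so the dative suffix is -ew, giving *genorovojew*.

genorovojew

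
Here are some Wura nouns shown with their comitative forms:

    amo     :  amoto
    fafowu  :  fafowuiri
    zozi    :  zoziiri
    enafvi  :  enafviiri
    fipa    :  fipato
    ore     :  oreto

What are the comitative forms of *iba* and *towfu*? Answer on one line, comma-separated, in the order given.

ibato, towfuiri

The suffix is conditioned by the last vowel: -iri when the last vowel of the stem is a high vowel (*fafowu*, *zozi*, *enafvi*); -to when the last vowel of the stem is a non-high vowel (*amo*, *fipa*, *ore*).
*iba*: last vowel = /a/, a non-high vowel → -to → *ibato*.
The last vowel of *towfu* is /u/, which is a high vowel, so the suffix is -iri, giving *towfuiri*.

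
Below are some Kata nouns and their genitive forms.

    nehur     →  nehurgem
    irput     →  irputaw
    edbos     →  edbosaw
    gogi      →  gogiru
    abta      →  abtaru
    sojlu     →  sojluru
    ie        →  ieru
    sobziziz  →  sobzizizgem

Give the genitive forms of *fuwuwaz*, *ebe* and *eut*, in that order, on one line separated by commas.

The alternation tracks the final sound of the stem — -aw when the stem ends in a voiceless consonant (*irput*, *edbos*); -gem when the stem ends in a voiced consonant (*nehur*, *sobziziz*); -ru when the stem ends in a vowel (*gogi*, *abta*, *sojlu*, *ie*).
*fuwuwaz*: final sound = /z/, a voiced consonant → -gem → *fuwuwazgem*.
*ebe* — final sound /e/ (a vowel) → -ru → *eberu*.
*eut*: final sound = /t/, a voiceless consonant → -aw → *eutaw*.

fuwuwazgem, eberu, eutaw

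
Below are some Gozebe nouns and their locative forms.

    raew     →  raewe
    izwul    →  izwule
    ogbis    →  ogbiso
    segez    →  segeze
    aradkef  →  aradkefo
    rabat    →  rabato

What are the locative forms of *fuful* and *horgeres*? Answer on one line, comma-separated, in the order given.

fufule, horgereso

The suffix is conditioned by the final consonant: -o when the stem ends in a voiceless consonant (*ogbis*, *aradkef*, *rabat*); -e when the stem ends in a voiced consonant (*raew*, *izwul*, *segez*).
Since the final consonant of *fuful* is /l/ (voiced), it takes -e, giving *fufule*.
*horgeres* — final consonant /s/ (voiceless) → -o → *horgereso*.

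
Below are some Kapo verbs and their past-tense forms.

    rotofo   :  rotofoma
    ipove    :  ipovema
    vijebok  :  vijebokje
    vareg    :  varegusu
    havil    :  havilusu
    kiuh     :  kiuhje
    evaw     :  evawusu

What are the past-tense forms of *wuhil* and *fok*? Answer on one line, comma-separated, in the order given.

wuhilusu, fokje

The suffix is conditioned by the final sound: -je when the stem ends in a voiceless consonant (*vijebok*, *kiuh*); -usu when the stem ends in a voiced consonant (*vareg*, *havil*, *evaw*); -ma when the stem ends in a vowel (*rotofo*, *ipove*).
Since the final sound of *wuhil* is /l/ (a voiced consonant), it takes -usu, giving *wuhilusu*.
*fok*: final sound = /k/, a voiceless consonant → -je → *fokje*.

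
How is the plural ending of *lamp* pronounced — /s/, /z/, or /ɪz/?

The stem *lamp* ends in a voiceless non-sibilant consonant.
The plural suffix surfaces as /ɪz/ after sibilants, /s/ after other voiceless consonants, and /z/ after other voiced sounds.
So the plural -s on *lamp* is pronounced /s/.

/s/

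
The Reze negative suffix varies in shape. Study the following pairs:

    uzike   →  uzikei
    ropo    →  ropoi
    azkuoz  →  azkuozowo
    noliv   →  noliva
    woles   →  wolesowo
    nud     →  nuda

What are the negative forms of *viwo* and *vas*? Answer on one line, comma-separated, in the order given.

The pattern is sibilance of the final sound: -owo when the stem ends in a sibilant (*azkuoz*, *woles*); -a when the stem ends in a non-sibilant consonant (*noliv*, *nud*); -i when the stem ends in a vowel (*uzike*, *ropo*).
Since the final sound of *viwo* is /o/ (a vowel), it takes -i, giving *viwoi*.
The final sound of *vas* is /s/, which is a sibilant, so the suffix is -owo, giving *vasowo*.

viwoi, vasowo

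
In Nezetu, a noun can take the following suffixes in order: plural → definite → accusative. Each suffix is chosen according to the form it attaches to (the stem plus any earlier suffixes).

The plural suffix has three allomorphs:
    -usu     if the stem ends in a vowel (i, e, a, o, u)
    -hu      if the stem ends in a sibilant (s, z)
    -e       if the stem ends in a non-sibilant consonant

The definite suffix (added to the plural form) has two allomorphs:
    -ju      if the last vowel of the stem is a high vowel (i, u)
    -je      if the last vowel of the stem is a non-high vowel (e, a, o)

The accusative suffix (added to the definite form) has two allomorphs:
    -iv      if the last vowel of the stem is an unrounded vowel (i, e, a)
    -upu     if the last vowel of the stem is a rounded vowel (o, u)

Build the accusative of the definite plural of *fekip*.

*fekip*: final sound = /p/, a non-sibilant consonant → -e → *fekipe*.
The plural form *fekipe*: last vowel = /e/, a non-high vowel → -je → *fekipeje*.
Since the last vowel of the definite form *fekipeje* is /e/ (an unrounded vowel), it takes -iv, giving *fekipejeiv*.

fekipejeiv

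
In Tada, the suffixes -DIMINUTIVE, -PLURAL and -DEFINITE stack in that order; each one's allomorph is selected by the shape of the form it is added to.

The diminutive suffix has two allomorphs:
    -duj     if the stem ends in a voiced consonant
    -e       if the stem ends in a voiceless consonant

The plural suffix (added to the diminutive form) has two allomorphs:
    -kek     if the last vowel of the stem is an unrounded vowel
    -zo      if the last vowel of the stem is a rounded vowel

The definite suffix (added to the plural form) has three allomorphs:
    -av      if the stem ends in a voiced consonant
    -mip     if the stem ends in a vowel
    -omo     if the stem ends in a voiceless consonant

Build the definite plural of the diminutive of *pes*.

pesekekomo

The final consonant of *pes* is /s/, which is voiceless, so the diminutive suffix is -e, giving *pese*.
The last vowel of the diminutive form *pese* is /e/, which is an unrounded vowel, so the plural suffix is -kek, giving *pesekek*.
The plural form *pesekek* — final sound /k/ (a voiceless consonant) → -omo → *pesekekomo*.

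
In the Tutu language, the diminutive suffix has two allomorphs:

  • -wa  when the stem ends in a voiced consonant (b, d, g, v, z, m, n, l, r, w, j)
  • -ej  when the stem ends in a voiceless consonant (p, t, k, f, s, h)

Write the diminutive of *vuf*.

The final consonant of *vuf* is /f/, which is voiceless, so the suffix is -ej, giving *vufej*.

vufej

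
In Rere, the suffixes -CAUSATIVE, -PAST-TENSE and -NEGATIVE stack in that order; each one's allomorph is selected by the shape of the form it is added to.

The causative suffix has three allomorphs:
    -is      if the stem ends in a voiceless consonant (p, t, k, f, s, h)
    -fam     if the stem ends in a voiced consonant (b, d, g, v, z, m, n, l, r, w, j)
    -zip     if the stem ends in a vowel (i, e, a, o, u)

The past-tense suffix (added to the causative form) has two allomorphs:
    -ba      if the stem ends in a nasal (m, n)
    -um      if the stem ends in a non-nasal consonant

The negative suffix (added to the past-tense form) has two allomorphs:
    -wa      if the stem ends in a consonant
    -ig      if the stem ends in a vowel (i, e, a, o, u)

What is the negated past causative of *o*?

Since the final sound of *o* is /o/ (a vowel), it takes -zip, giving *ozip*.
The final consonant of the causative form *ozip* is /p/, which is non-nasal, so the past-tense suffix is -um, giving *ozipum*.
The past-tense form *ozipum* — final sound /m/ (a consonant) → -wa → *ozipumwa*.

ozipumwa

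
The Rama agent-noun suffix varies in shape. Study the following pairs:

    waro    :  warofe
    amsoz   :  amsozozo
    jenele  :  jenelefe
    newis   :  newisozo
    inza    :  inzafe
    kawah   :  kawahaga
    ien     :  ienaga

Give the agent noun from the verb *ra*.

The suffix is conditioned by the final sound: -ozo when the stem ends in a sibilant (*amsoz*, *newis*); -aga when the stem ends in a non-sibilant consonant (*kawah*, *ien*); -fe when the stem ends in a vowel (*waro*, *jenele*, *inza*).
*ra*: final sound = /a/, a vowel → -fe → *rafe*.

rafe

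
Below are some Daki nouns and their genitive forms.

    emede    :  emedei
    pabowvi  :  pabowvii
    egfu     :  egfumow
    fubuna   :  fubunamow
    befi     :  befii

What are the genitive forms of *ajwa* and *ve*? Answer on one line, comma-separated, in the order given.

The alternation tracks the last vowel of the stem — -i when the last vowel of the stem is a front vowel (*emede*, *pabowvi*, *befi*); -mow when the last vowel of the stem is a back vowel (*egfu*, *fubuna*).
The last vowel of *ajwa* is /a/, which is a back vowel, so the suffix is -mow, giving *ajwamow*.
Since the last vowel of *ve* is /e/ (a front vowel), it takes -i, giving *vei*.

ajwamow, vei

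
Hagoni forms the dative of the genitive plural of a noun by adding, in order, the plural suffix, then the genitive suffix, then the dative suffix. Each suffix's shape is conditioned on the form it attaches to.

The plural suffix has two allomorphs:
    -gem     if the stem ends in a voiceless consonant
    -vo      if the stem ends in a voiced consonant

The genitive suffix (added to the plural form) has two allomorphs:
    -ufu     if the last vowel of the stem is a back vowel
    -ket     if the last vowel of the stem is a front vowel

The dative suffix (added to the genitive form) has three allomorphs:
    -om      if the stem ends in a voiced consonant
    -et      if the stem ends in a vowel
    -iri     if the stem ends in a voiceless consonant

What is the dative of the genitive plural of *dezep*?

*dezep* — final consonant /p/ (voiceless) → -gem → *dezepgem*.
Since the last vowel of the plural form *dezepgem* is /e/ (a front vowel), it takes -ket, giving *dezepgemket*.
The genitive form *dezepgemket* — final sound /t/ (a voiceless consonant) → -iri → *dezepgemketiri*.

dezepgemketiri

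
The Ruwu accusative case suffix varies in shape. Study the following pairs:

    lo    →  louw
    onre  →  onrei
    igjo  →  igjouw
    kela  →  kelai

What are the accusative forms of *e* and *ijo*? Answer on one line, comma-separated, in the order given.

ei, ijouw

The alternation tracks the last vowel of the stem — -uw when the last vowel of the stem is a rounded vowel (*lo*, *igjo*); -i when the last vowel of the stem is an unrounded vowel (*onre*, *kela*).
The last vowel of *e* is /e/, which is an unrounded vowel, so the suffix is -i, giving *ei*.
Since the last vowel of *ijo* is /o/ (a rounded vowel), it takes -uw, giving *ijouw*.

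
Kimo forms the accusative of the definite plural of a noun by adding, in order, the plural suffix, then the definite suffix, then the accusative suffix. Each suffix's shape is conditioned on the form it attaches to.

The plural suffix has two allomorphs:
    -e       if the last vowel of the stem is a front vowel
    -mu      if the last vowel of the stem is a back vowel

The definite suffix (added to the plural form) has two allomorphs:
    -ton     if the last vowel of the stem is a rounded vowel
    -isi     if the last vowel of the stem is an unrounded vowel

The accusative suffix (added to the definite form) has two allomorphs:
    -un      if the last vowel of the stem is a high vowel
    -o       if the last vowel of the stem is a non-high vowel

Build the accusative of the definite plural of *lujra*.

Since the last vowel of *lujra* is /a/ (a back vowel), it takes -mu, giving *lujramu*.
The plural form *lujramu*: last vowel = /u/, a rounded vowel → -ton → *lujramuton*.
The last vowel of the definite form *lujramuton* is /o/, which is a non-high vowel, so the accusative suffix is -o, giving *lujramutono*.

lujramutono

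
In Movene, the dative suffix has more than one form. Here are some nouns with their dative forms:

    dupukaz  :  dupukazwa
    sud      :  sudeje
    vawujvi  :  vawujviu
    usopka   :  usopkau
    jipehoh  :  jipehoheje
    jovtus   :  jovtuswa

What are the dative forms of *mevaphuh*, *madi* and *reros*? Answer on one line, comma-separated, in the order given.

The suffix is conditioned by the final sound: -wa when the stem ends in a sibilant (*dupukaz*, *jovtus*); -eje when the stem ends in a non-sibilant consonant (*sud*, *jipehoh*); -u when the stem ends in a vowel (*vawujvi*, *usopka*).
*mevaphuh*: final sound = /h/, a non-sibilant consonant → -eje → *mevaphuheje*.
*madi* — final sound /i/ (a vowel) → -u → *madiu*.
Since the final sound of *reros* is /s/ (a sibilant), it takes -wa, giving *reroswa*.

mevaphuheje, madiu, reroswa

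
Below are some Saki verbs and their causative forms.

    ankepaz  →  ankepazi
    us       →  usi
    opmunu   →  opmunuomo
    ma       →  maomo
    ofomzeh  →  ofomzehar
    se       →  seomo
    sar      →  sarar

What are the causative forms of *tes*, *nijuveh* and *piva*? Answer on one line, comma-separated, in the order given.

tesi, nijuvehar, pivaomo

The alternation tracks the final sound of the stem — -i when the stem ends in a sibilant (*ankepaz*, *us*); -ar when the stem ends in a non-sibilant consonant (*ofomzeh*, *sar*); -omo when the stem ends in a vowel (*opmunu*, *ma*, *se*).
The final sound of *tes* is /s/, which is a sibilant, so the suffix is -i, giving *tesi*.
The final sound of *nijuveh* is /h/, which is a non-sibilant consonant, so the suffix is -ar, giving *nijuvehar*.
Since the final sound of *piva* is /a/ (a vowel), it takes -omo, giving *pivaomo*.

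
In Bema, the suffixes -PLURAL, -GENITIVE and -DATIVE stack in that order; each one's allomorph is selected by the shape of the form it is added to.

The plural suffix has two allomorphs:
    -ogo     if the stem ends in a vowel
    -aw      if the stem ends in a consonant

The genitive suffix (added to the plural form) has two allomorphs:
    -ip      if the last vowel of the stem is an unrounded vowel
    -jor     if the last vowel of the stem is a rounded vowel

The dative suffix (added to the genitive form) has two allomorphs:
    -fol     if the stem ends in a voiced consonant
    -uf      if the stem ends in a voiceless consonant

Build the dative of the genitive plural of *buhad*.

Since the final sound of *buhad* is /d/ (a consonant), it takes -aw, giving *buhadaw*.
The last vowel of the plural form *buhadaw* is /a/, which is an unrounded vowel, so the genitive suffix is -ip, giving *buhadawip*.
The genitive form *buhadawip*: final consonant = /p/, voiceless → -uf → *buhadawipuf*.

buhadawipuf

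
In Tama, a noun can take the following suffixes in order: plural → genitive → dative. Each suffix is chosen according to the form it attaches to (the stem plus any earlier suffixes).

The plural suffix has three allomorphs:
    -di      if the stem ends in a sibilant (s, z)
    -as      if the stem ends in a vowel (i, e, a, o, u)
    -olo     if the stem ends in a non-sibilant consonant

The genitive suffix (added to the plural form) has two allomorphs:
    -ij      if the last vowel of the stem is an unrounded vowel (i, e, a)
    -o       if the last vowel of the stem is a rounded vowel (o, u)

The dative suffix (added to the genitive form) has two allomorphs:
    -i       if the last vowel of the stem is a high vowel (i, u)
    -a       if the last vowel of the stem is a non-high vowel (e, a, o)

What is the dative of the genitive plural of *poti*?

*poti*: final sound = /i/, a vowel → -as → *potias*.
Since the last vowel of the plural form *potias* is /a/ (an unrounded vowel), it takes -ij, giving *potiasij*.
The last vowel of the genitive form *potiasij* is /i/, which is a high vowel, so the dative suffix is -i, giving *potiasiji*.

potiasiji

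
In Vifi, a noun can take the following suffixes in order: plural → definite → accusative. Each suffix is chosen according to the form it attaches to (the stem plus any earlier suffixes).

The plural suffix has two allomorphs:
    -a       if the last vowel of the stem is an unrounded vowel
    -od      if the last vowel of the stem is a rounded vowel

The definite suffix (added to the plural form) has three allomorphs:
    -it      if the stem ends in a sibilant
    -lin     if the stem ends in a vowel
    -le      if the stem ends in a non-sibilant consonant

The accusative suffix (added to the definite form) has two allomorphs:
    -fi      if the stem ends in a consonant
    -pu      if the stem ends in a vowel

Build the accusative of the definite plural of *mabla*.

mablaalinfi

*mabla*: last vowel = /a/, an unrounded vowel → -a → *mablaa*.
Since the final sound of the plural form *mablaa* is /a/ (a vowel), it takes -lin, giving *mablaalin*.
Since the final sound of the definite form *mablaalin* is /n/ (a consonant), it takes -fi, giving *mablaalinfi*.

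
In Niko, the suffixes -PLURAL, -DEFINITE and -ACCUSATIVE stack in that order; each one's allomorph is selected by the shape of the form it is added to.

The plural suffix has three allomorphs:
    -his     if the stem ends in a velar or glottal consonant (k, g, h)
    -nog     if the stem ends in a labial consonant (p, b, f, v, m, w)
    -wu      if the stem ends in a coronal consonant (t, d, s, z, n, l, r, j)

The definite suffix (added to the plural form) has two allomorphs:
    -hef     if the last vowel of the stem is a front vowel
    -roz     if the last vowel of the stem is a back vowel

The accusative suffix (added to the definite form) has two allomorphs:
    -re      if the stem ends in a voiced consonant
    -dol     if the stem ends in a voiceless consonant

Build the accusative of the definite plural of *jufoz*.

jufozwurozre

The final consonant of *jufoz* is /z/, which is coronal, so the plural suffix is -wu, giving *jufozwu*.
The plural form *jufozwu*: last vowel = /u/, a back vowel → -roz → *jufozwuroz*.
The definite form *jufozwuroz*: final consonant = /z/, voiced → -re → *jufozwurozre*.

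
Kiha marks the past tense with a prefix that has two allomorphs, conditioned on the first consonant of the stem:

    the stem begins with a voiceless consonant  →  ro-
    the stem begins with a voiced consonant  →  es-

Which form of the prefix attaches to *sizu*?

ro-

The first consonant of *sizu* is /s/, which is voiceless, so the prefix is ro-.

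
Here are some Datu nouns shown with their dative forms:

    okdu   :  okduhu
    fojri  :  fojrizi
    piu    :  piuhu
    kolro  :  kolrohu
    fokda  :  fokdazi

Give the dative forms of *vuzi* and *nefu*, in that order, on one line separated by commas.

vuzizi, nefuhu

Looking at the last vowel of each stem: -hu when the last vowel of the stem is a rounded vowel (*okdu*, *piu*, *kolro*); -zi when the last vowel of the stem is an unrounded vowel (*fojri*, *fokda*).
*vuzi* — last vowel /i/ (an unrounded vowel) → -zi → *vuzizi*.
The last vowel of *nefu* is /u/, which is a rounded vowel, so the suffix is -hu, giving *nefuhu*.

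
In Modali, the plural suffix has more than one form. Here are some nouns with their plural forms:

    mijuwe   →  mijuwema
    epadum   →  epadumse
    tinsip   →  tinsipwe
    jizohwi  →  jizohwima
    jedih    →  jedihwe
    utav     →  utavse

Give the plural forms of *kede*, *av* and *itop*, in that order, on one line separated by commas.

The pattern is voicing of the final sound: -we when the stem ends in a voiceless consonant (*tinsip*, *jedih*); -se when the stem ends in a voiced consonant (*epadum*, *utav*); -ma when the stem ends in a vowel (*mijuwe*, *jizohwi*).
Since the final sound of *kede* is /e/ (a vowel), it takes -ma, giving *kedema*.
*av* — final sound /v/ (a voiced consonant) → -se → *avse*.
*itop* — final sound /p/ (a voiceless consonant) → -we → *itopwe*.

kedema, avse, itopwe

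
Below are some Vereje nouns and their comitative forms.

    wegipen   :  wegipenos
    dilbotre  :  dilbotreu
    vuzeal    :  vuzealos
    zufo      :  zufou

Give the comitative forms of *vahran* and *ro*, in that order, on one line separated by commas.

Looking at the final sound of each stem: -os when the stem ends in a consonant (*wegipen*, *vuzeal*); -u when the stem ends in a vowel (*dilbotre*, *zufo*).
*vahran*: final sound = /n/, a consonant → -os → *vahranos*.
*ro*: final sound = /o/, a vowel → -u → *rou*.

vahranos, rou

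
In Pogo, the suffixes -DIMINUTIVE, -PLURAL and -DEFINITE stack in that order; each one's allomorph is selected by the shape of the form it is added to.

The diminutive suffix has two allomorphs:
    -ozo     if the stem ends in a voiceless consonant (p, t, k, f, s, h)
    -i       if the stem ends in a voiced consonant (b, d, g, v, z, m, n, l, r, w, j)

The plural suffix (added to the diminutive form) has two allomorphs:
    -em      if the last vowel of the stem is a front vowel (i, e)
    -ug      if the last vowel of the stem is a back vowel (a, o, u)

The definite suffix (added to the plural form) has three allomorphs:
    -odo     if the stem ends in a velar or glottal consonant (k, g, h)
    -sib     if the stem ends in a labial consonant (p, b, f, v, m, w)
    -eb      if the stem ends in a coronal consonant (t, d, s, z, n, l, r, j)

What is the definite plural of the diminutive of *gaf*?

gafozougodo

*gaf*: final consonant = /f/, voiceless → -ozo → *gafozo*.
The diminutive form *gafozo* — last vowel /o/ (a back vowel) → -ug → *gafozoug*.
Since the final consonant of the plural form *gafozoug* is /g/ (velar/glottal), it takes -odo, giving *gafozougodo*.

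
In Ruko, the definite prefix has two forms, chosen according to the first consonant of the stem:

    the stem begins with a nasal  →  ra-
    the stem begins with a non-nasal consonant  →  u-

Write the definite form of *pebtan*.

The first consonant of *pebtan* is /p/, which is non-nasal, so the prefix is u-, giving *upebtan*.

upebtan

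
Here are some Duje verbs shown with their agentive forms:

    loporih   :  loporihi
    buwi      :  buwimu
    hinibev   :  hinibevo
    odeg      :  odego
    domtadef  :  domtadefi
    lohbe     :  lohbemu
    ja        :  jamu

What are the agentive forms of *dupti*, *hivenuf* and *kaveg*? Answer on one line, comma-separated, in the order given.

duptimu, hivenufi, kavego

The alternation tracks the final sound of the stem — -i when the stem ends in a voiceless consonant (*loporih*, *domtadef*); -o when the stem ends in a voiced consonant (*hinibev*, *odeg*); -mu when the stem ends in a vowel (*buwi*, *lohbe*, *ja*).
Since the final sound of *dupti* is /i/ (a vowel), it takes -mu, giving *duptimu*.
Since the final sound of *hivenuf* is /f/ (a voiceless consonant), it takes -i, giving *hivenufi*.
Since the final sound of *kaveg* is /g/ (a voiced consonant), it takes -o, giving *kavego*.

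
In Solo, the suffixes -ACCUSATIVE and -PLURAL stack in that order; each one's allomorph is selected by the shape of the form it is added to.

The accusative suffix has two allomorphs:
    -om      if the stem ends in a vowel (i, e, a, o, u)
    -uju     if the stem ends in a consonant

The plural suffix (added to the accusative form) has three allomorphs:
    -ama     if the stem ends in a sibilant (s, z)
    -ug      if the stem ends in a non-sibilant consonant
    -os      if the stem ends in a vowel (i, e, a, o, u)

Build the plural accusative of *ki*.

kiomug

*ki* — final sound /i/ (a vowel) → -om → *kiom*.
The accusative form *kiom*: final sound = /m/, a non-sibilant consonant → -ug → *kiomug*.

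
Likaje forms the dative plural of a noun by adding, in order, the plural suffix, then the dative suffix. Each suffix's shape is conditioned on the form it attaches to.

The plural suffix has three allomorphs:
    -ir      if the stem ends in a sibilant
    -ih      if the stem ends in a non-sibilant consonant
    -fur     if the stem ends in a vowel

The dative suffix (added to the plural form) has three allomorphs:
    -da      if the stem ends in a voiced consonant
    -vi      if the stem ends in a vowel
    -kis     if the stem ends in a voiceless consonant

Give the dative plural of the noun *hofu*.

Since the final sound of *hofu* is /u/ (a vowel), it takes -fur, giving *hofufur*.
The final sound of the plural form *hofufur* is /r/, which is a voiced consonant, so the dative suffix is -da, giving *hofufurda*.

hofufurda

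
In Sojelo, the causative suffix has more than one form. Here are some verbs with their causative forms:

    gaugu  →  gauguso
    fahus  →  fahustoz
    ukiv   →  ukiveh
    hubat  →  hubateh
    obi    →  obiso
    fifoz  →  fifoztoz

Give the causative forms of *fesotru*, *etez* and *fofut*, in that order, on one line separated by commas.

The suffix is conditioned by the final sound: -toz when the stem ends in a sibilant (*fahus*, *fifoz*); -eh when the stem ends in a non-sibilant consonant (*ukiv*, *hubat*); -so when the stem ends in a vowel (*gaugu*, *obi*).
Since the final sound of *fesotru* is /u/ (a vowel), it takes -so, giving *fesotruso*.
*etez*: final sound = /z/, a sibilant → -toz → *eteztoz*.
The final sound of *fofut* is /t/, which is a non-sibilant consonant, so the suffix is -eh, giving *fofuteh*.

fesotruso, eteztoz, fofuteh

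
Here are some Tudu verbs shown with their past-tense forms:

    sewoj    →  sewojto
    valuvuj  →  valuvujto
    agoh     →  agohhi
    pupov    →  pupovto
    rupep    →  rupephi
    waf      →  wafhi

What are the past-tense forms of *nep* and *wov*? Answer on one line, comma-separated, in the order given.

nephi, wovto

The suffix is conditioned by the final consonant: -hi when the stem ends in a voiceless consonant (*agoh*, *rupep*, *waf*); -to when the stem ends in a voiced consonant (*sewoj*, *valuvuj*, *pupov*).
*nep* — final consonant /p/ (voiceless) → -hi → *nephi*.
*wov*: final consonant = /v/, voiced → -to → *wovto*.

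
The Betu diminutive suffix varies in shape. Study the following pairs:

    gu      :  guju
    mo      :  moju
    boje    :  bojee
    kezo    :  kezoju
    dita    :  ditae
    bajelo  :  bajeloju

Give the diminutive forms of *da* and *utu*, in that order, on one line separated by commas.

dae, utuju

The suffix is conditioned by the last vowel: -ju when the last vowel of the stem is a rounded vowel (*gu*, *mo*, *kezo*, *bajelo*); -e when the last vowel of the stem is an unrounded vowel (*boje*, *dita*).
*da* — last vowel /a/ (an unrounded vowel) → -e → *dae*.
*utu*: last vowel = /u/, a rounded vowel → -ju → *utuju*.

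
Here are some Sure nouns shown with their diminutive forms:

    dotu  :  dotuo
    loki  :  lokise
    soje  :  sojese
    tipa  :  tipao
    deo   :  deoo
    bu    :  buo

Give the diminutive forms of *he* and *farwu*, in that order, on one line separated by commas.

hese, farwuo

The pattern is front/back vowel harmony: -se when the last vowel of the stem is a front vowel (*loki*, *soje*); -o when the last vowel of the stem is a back vowel (*dotu*, *tipa*, *deo*, *bu*).
*he* — last vowel /e/ (a front vowel) → -se → *hese*.
Since the last vowel of *farwu* is /u/ (a back vowel), it takes -o, giving *farwuo*.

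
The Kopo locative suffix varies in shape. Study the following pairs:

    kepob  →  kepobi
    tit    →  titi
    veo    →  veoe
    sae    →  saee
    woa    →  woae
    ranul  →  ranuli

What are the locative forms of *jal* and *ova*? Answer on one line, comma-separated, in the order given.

The alternation tracks the final sound of the stem — -i when the stem ends in a consonant (*kepob*, *tit*, *ranul*); -e when the stem ends in a vowel (*veo*, *sae*, *woa*).
*jal* — final sound /l/ (a consonant) → -i → *jali*.
The final sound of *ova* is /a/, which is a vowel, so the suffix is -e, giving *ovae*.

jali, ovae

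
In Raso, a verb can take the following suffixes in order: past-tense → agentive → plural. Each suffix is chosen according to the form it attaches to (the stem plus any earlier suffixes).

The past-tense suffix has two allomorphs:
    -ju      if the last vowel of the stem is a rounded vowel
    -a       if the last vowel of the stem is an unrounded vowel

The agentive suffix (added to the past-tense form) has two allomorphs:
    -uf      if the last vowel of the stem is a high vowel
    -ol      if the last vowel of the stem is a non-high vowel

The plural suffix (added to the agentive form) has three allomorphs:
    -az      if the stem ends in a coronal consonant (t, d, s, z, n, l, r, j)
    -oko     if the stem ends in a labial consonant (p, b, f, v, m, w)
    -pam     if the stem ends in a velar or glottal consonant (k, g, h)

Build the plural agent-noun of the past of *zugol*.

The last vowel of *zugol* is /o/, which is a rounded vowel, so the past-tense suffix is -ju, giving *zugolju*.
The past-tense form *zugolju*: last vowel = /u/, a high vowel → -uf → *zugoljuuf*.
The agentive form *zugoljuuf* — final consonant /f/ (labial) → -oko → *zugoljuufoko*.

zugoljuufoko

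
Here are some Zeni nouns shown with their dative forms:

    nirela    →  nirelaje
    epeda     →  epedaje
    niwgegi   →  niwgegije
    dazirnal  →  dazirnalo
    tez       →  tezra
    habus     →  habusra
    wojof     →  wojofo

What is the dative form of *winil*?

The suffix is conditioned by the final sound: -ra when the stem ends in a sibilant (*tez*, *habus*); -o when the stem ends in a non-sibilant consonant (*dazirnal*, *wojof*); -je when the stem ends in a vowel (*nirela*, *epeda*, *niwgegi*).
Since the final sound of *winil* is /l/ (a non-sibilant consonant), it takes -o, giving *winilo*.

winilo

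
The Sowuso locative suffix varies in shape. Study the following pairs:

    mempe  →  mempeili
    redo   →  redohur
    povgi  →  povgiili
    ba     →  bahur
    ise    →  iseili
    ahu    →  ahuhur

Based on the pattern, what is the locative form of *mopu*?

mopuhur

Looking at the last vowel of each stem: -ili when the last vowel of the stem is a front vowel (*mempe*, *povgi*, *ise*); -hur when the last vowel of the stem is a back vowel (*redo*, *ba*, *ahu*).
*mopu*: last vowel = /u/, a back vowel → -hur → *mopuhur*.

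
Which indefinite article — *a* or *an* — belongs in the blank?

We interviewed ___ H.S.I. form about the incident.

The indefinite article is chosen by the initial *sound* of the following word, not its spelling.
The initialism *H.S.I.* is read letter by letter; the first letter, H, is pronounced /eɪtʃ/, which begins with a vowel sound.
So the article is *an*: We interviewed an H.S.I. form about the incident.

an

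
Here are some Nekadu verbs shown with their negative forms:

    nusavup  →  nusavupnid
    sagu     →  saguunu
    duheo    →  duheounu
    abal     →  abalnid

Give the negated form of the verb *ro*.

The pattern is consonant vs. vowel: -nid when the stem ends in a consonant (*nusavup*, *abal*); -unu when the stem ends in a vowel (*sagu*, *duheo*).
*ro*: final sound = /o/, a vowel → -unu → *rounu*.

rounu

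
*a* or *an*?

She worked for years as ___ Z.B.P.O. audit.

a

The indefinite article is chosen by the initial *sound* of the following word, not its spelling.
The initialism *Z.B.P.O.* is read letter by letter; the first letter, Z, is pronounced /ziː/, which begins with a consonant sound.
So the article is *a*: She worked for years as a Z.B.P.O. audit.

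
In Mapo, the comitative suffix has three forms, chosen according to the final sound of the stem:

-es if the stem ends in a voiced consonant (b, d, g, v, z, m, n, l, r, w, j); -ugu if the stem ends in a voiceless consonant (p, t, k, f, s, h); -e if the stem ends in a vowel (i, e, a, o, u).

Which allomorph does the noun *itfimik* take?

-ugu

Since the final sound of *itfimik* is /k/ (a voiceless consonant), it takes -ugu.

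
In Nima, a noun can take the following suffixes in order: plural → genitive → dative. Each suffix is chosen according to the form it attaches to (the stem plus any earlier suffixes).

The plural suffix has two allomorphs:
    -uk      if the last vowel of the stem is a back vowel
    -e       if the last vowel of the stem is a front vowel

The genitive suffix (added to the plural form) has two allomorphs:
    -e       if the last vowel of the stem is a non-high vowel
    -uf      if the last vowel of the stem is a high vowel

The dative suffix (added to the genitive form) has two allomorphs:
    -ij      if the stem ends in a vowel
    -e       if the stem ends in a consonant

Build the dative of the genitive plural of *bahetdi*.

*bahetdi* — last vowel /i/ (a front vowel) → -e → *bahetdie*.
The plural form *bahetdie* — last vowel /e/ (a non-high vowel) → -e → *bahetdiee*.
Since the final sound of the genitive form *bahetdiee* is /e/ (a vowel), it takes -ij, giving *bahetdieeij*.

bahetdieeij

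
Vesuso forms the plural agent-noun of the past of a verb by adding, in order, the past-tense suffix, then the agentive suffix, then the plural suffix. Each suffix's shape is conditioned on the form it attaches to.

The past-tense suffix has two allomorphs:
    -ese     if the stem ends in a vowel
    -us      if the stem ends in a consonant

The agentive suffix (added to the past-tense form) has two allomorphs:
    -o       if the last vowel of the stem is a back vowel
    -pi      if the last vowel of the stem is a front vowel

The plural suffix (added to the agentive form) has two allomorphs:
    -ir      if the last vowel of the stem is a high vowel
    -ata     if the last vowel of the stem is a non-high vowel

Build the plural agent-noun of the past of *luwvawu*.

luwvawuesepiir

The final sound of *luwvawu* is /u/, which is a vowel, so the past-tense suffix is -ese, giving *luwvawuese*.
The last vowel of the past-tense form *luwvawuese* is /e/, which is a front vowel, so the agentive suffix is -pi, giving *luwvawuesepi*.
The agentive form *luwvawuesepi*: last vowel = /i/, a high vowel → -ir → *luwvawuesepiir*.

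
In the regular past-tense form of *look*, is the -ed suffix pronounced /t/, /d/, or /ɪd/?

/t/

The stem *look* ends in a voiceless consonant other than /t/.
The -ed suffix is realized as /ɪd/ after /t, d/; as /t/ after other voiceless consonants; and as /d/ after other voiced sounds.
So -ed on *look* is pronounced /t/.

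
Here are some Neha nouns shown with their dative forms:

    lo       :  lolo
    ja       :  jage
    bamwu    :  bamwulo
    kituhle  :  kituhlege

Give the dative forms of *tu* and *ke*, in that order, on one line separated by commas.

Looking at the last vowel of each stem: -lo when the last vowel of the stem is a rounded vowel (*lo*, *bamwu*); -ge when the last vowel of the stem is an unrounded vowel (*ja*, *kituhle*).
The last vowel of *tu* is /u/, which is a rounded vowel, so the suffix is -lo, giving *tulo*.
*ke*: last vowel = /e/, an unrounded vowel → -ge → *kege*.

tulo, kege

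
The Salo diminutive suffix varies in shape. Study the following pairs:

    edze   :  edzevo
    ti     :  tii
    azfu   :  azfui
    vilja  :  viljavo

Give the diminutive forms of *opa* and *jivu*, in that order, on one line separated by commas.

The alternation tracks the last vowel of the stem — -i when the last vowel of the stem is a high vowel (*ti*, *azfu*); -vo when the last vowel of the stem is a non-high vowel (*edze*, *vilja*).
The last vowel of *opa* is /a/, which is a non-high vowel, so the suffix is -vo, giving *opavo*.
*jivu*: last vowel = /u/, a high vowel → -i → *jivui*.

opavo, jivui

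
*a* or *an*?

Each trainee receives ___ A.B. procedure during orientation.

The indefinite article is chosen by the initial *sound* of the following word, not its spelling.
The initialism *A.B.* is read letter by letter; the first letter, A, is pronounced /eɪ/, which begins with a vowel sound.
So the article is *an*: Each trainee receives an A.B. procedure during orientation.

an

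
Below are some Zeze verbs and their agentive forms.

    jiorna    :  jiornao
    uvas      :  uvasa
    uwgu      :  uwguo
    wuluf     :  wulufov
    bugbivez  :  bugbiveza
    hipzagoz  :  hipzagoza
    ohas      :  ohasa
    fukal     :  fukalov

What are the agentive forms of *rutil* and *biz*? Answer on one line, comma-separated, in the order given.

rutilov, biza

The pattern is sibilance of the final sound: -a when the stem ends in a sibilant (*uvas*, *bugbivez*, *hipzagoz*, *ohas*); -ov when the stem ends in a non-sibilant consonant (*wuluf*, *fukal*); -o when the stem ends in a vowel (*jiorna*, *uwgu*).
The final sound of *rutil* is /l/, which is a non-sibilant consonant, so the suffix is -ov, giving *rutilov*.
*biz* — final sound /z/ (a sibilant) → -a → *biza*.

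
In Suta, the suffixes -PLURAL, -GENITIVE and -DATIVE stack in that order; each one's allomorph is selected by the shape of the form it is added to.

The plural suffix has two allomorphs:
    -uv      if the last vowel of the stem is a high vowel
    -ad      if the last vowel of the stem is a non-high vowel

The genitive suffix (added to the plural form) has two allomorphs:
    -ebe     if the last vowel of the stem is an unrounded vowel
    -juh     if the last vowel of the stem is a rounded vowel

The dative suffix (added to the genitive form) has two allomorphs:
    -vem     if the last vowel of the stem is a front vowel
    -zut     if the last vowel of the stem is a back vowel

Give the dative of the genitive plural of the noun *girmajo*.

girmajoadebevem

*girmajo* — last vowel /o/ (a non-high vowel) → -ad → *girmajoad*.
The plural form *girmajoad* — last vowel /a/ (an unrounded vowel) → -ebe → *girmajoadebe*.
Since the last vowel of the genitive form *girmajoadebe* is /e/ (a front vowel), it takes -vem, giving *girmajoadebevem*.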